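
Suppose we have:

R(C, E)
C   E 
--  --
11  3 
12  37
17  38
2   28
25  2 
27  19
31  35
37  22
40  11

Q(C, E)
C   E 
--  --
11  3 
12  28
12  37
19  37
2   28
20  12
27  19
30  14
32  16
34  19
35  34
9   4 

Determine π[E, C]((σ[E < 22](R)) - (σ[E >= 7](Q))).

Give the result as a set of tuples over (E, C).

{(11, 40), (2, 25), (3, 11)}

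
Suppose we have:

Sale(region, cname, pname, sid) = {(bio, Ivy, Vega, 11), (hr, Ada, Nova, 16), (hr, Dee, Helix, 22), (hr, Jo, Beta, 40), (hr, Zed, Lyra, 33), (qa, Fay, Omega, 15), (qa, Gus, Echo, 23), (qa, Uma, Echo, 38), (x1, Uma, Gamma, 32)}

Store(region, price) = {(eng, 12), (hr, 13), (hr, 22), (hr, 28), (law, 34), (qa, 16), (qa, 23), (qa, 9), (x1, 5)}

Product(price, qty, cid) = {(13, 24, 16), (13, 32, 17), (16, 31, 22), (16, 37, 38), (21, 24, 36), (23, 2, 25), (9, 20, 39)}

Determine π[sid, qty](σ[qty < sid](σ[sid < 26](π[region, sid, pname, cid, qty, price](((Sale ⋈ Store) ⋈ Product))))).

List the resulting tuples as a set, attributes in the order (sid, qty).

{(15, 2), (23, 2), (23, 20)}

Joining Sale and Store on region yields {(hr, Ada, Nova, 16, 13), (hr, Ada, Nova, 16, 22), (hr, Ada, Nova, 16, 28), (hr, Dee, Helix, 22, 13), (hr, Dee, Helix, 22, 22), (hr, Dee, Helix, 22, 28), (hr, Jo, Beta, 40, 13), (hr, Jo, Beta, 40, 22), (hr, Jo, Beta, 40, 28), (hr, Zed, Lyra, 33, 13), (hr, Zed, Lyra, 33, 22), (hr, Zed, Lyra, 33, 28), (qa, Fay, Omega, 15, 16), (qa, Fay, Omega, 15, 23), (qa, Fay, Omega, 15, 9), (qa, Gus, Echo, 23, 16), (qa, Gus, Echo, 23, 23), (qa, Gus, Echo, 23, 9), (qa, Uma, Echo, 38, 16), (qa, Uma, Echo, 38, 23), (qa, Uma, Echo, 38, 9), (x1, Uma, Gamma, 32, 5)}.
Joining (Sale ⋈ Store) and Product on price yields {(hr, Ada, Nova, 16, 13, 24, 16), (hr, Ada, Nova, 16, 13, 32, 17), (hr, Dee, Helix, 22, 13, 24, 16), (hr, Dee, Helix, 22, 13, 32, 17), (hr, Jo, Beta, 40, 13, 24, 16), (hr, Jo, Beta, 40, 13, 32, 17), (hr, Zed, Lyra, 33, 13, 24, 16), (hr, Zed, Lyra, 33, 13, 32, 17), (qa, Fay, Omega, 15, 16, 31, 22), (qa, Fay, Omega, 15, 16, 37, 38), (qa, Fay, Omega, 15, 23, 2, 25), (qa, Fay, Omega, 15, 9, 20, 39), (qa, Gus, Echo, 23, 16, 31, 22), (qa, Gus, Echo, 23, 16, 37, 38), (qa, Gus, Echo, 23, 23, 2, 25), (qa, Gus, Echo, 23, 9, 20, 39), (qa, Uma, Echo, 38, 16, 31, 22), (qa, Uma, Echo, 38, 16, 37, 38), (qa, Uma, Echo, 38, 23, 2, 25), (qa, Uma, Echo, 38, 9, 20, 39)}.
Projecting to region, sid, pname, cid, qty, price: {(hr, 16, Nova, 16, 24, 13), (hr, 16, Nova, 17, 32, 13), (hr, 22, Helix, 16, 24, 13), (hr, 22, Helix, 17, 32, 13), (hr, 33, Lyra, 16, 24, 13), (hr, 33, Lyra, 17, 32, 13), (hr, 40, Beta, 16, 24, 13), (hr, 40, Beta, 17, 32, 13), (qa, 15, Omega, 22, 31, 16), (qa, 15, Omega, 25, 2, 23), (qa, 15, Omega, 38, 37, 16), (qa, 15, Omega, 39, 20, 9), (qa, 23, Echo, 22, 31, 16), (qa, 23, Echo, 25, 2, 23), (qa, 23, Echo, 38, 37, 16), (qa, 23, Echo, 39, 20, 9), (qa, 38, Echo, 22, 31, 16), (qa, 38, Echo, 25, 2, 23), (qa, 38, Echo, 38, 37, 16), (qa, 38, Echo, 39, 20, 9)}
Filtering on sid < 26 leaves {(hr, 16, Nova, 16, 24, 13), (hr, 16, Nova, 17, 32, 13), (hr, 22, Helix, 16, 24, 13), (hr, 22, Helix, 17, 32, 13), (qa, 15, Omega, 22, 31, 16), (qa, 15, Omega, 25, 2, 23), (qa, 15, Omega, 38, 37, 16), (qa, 15, Omega, 39, 20, 9), (qa, 23, Echo, 22, 31, 16), (qa, 23, Echo, 25, 2, 23), (qa, 23, Echo, 38, 37, 16), (qa, 23, Echo, 39, 20, 9)}.
Filtering on qty < sid leaves {(qa, 15, Omega, 25, 2, 23), (qa, 23, Echo, 25, 2, 23), (qa, 23, Echo, 39, 20, 9)}.
Projecting to sid, qty: {(15, 2), (23, 2), (23, 20)}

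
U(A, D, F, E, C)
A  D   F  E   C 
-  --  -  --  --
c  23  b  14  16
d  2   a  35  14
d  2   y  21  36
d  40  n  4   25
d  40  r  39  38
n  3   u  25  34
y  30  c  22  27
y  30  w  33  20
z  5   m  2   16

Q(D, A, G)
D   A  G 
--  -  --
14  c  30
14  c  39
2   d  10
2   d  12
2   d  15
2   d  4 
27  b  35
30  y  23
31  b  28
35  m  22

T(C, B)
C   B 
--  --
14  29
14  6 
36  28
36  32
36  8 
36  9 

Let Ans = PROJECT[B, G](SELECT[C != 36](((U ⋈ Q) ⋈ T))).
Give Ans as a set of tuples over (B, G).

{(29, 10), (29, 12), (29, 15), (29, 4), (6, 10), (6, 12), (6, 15), (6, 4)}

Joining U and Q on A, D yields {(d, 2, a, 35, 14, 10), (d, 2, a, 35, 14, 12), (d, 2, a, 35, 14, 15), (d, 2, a, 35, 14, 4), (d, 2, y, 21, 36, 10), (d, 2, y, 21, 36, 12), (d, 2, y, 21, 36, 15), (d, 2, y, 21, 36, 4), (y, 30, c, 22, 27, 23), (y, 30, w, 33, 20, 23)}.
Joining (U ⋈ Q) and T on C yields {(d, 2, a, 35, 14, 10, 29), (d, 2, a, 35, 14, 10, 6), (d, 2, a, 35, 14, 12, 29), (d, 2, a, 35, 14, 12, 6), (d, 2, a, 35, 14, 15, 29), (d, 2, a, 35, 14, 15, 6), (d, 2, a, 35, 14, 4, 29), (d, 2, a, 35, 14, 4, 6), (d, 2, y, 21, 36, 10, 28), (d, 2, y, 21, 36, 10, 32), (d, 2, y, 21, 36, 10, 8), (d, 2, y, 21, 36, 10, 9), (d, 2, y, 21, 36, 12, 28), (d, 2, y, 21, 36, 12, 32), (d, 2, y, 21, 36, 12, 8), (d, 2, y, 21, 36, 12, 9), (d, 2, y, 21, 36, 15, 28), (d, 2, y, 21, 36, 15, 32), (d, 2, y, 21, 36, 15, 8), (d, 2, y, 21, 36, 15, 9), (d, 2, y, 21, 36, 4, 28), (d, 2, y, 21, 36, 4, 32), (d, 2, y, 21, 36, 4, 8), (d, 2, y, 21, 36, 4, 9)}.
Filtering on C != 36 leaves {(d, 2, a, 35, 14, 10, 29), (d, 2, a, 35, 14, 10, 6), (d, 2, a, 35, 14, 12, 29), (d, 2, a, 35, 14, 12, 6), (d, 2, a, 35, 14, 15, 29), (d, 2, a, 35, 14, 15, 6), (d, 2, a, 35, 14, 4, 29), (d, 2, a, 35, 14, 4, 6)}.
π_{B, G} gives {(29, 10), (29, 12), (29, 15), (29, 4), (6, 10), (6, 12), (6, 15), (6, 4)}.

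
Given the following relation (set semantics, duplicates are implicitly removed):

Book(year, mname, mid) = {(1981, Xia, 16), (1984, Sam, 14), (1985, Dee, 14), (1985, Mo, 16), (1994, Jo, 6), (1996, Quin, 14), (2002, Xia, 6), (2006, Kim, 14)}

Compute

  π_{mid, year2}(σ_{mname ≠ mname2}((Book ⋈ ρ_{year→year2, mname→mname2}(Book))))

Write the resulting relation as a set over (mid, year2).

{(14, 1984), (14, 1985), (14, 1996), (14, 2006), (16, 1981), (16, 1985), (6, 1994), (6, 2002)}

ρ[year→year2, mname→mname2]: schema becomes (year2, mname2, mid); tuples unchanged.
Joining Book and ρ_{year→year2, mname→mname2}(Book) on mid yields {(1981, Xia, 16, 1981, Xia), (1981, Xia, 16, 1985, Mo), (1984, Sam, 14, 1984, Sam), (1984, Sam, 14, 1985, Dee), (1984, Sam, 14, 1996, Quin), (1984, Sam, 14, 2006, Kim), (1985, Dee, 14, 1984, Sam), (1985, Dee, 14, 1985, Dee), (1985, Dee, 14, 1996, Quin), (1985, Dee, 14, 2006, Kim), (1985, Mo, 16, 1981, Xia), (1985, Mo, 16, 1985, Mo), (1994, Jo, 6, 1994, Jo), (1994, Jo, 6, 2002, Xia), (1996, Quin, 14, 1984, Sam), (1996, Quin, 14, 1985, Dee), (1996, Quin, 14, 1996, Quin), (1996, Quin, 14, 2006, Kim), (2002, Xia, 6, 1994, Jo), (2002, Xia, 6, 2002, Xia), (2006, Kim, 14, 1984, Sam), (2006, Kim, 14, 1985, Dee), (2006, Kim, 14, 1996, Quin), (2006, Kim, 14, 2006, Kim)}.
Apply σ_{mname ≠ mname2}; surviving tuples: {(1981, Xia, 16, 1985, Mo), (1984, Sam, 14, 1985, Dee), (1984, Sam, 14, 1996, Quin), (1984, Sam, 14, 2006, Kim), (1985, Dee, 14, 1984, Sam), (1985, Dee, 14, 1996, Quin), (1985, Dee, 14, 2006, Kim), (1985, Mo, 16, 1981, Xia), (1994, Jo, 6, 2002, Xia), (1996, Quin, 14, 1984, Sam), (1996, Quin, 14, 1985, Dee), (1996, Quin, 14, 2006, Kim), (2002, Xia, 6, 1994, Jo), (2006, Kim, 14, 1984, Sam), (2006, Kim, 14, 1985, Dee), (2006, Kim, 14, 1996, Quin)}
Keep only column(s) mid, year2 (8 duplicate(s) eliminated): {(14, 1984), (14, 1985), (14, 1996), (14, 2006), (16, 1981), (16, 1985), (6, 1994), (6, 2002)}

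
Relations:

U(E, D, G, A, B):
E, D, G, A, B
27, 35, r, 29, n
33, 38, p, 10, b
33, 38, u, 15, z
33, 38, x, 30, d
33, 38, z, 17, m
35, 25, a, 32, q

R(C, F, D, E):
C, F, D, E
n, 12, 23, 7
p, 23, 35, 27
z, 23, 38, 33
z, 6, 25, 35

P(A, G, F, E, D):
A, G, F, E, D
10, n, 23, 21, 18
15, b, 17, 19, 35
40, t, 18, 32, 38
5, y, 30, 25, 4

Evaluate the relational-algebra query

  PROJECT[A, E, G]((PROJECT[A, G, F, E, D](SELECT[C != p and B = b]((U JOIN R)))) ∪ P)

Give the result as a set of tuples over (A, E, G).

Natural join on E, D: {(27, 35, r, 29, n, p, 23), (33, 38, p, 10, b, z, 23), (33, 38, u, 15, z, z, 23), (33, 38, x, 30, d, z, 23), (33, 38, z, 17, m, z, 23), (35, 25, a, 32, q, z, 6)}
Apply σ_{C != p and B = b}; surviving tuples: {(33, 38, p, 10, b, z, 23)}
Projecting to A, G, F, E, D: {(10, p, 23, 33, 38)}
Union: {(10, p, 23, 33, 38)} with {(10, n, 23, 21, 18), (15, b, 17, 19, 35), (40, t, 18, 32, 38), (5, y, 30, 25, 4)} → {(10, n, 23, 21, 18), (10, p, 23, 33, 38), (15, b, 17, 19, 35), (40, t, 18, 32, 38), (5, y, 30, 25, 4)}
Projecting to A, E, G: {(10, 21, n), (10, 33, p), (15, 19, b), (40, 32, t), (5, 25, y)}

{(10, 21, n), (10, 33, p), (15, 19, b), (40, 32, t), (5, 25, y)}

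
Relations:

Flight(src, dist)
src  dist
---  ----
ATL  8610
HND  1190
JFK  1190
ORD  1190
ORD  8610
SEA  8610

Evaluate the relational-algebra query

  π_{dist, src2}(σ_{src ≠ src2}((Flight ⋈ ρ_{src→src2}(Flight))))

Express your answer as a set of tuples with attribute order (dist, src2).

{(1190, HND), (1190, JFK), (1190, ORD), (8610, ATL), (8610, ORD), (8610, SEA)}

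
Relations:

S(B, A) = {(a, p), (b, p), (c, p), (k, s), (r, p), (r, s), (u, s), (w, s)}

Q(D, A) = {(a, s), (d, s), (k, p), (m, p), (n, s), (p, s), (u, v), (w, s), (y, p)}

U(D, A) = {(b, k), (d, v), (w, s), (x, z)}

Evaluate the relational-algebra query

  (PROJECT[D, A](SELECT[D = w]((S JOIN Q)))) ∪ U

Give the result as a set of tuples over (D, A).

{(b, k), (d, v), (w, s), (x, z)}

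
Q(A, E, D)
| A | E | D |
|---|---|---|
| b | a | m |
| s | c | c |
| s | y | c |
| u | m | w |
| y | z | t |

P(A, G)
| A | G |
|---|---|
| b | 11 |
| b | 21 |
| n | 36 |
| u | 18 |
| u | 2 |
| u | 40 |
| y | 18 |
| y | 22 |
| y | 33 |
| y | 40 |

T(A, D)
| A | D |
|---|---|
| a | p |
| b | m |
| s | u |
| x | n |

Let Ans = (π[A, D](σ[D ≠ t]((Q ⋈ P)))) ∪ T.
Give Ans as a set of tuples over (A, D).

Joining Q and P on A yields {(b, a, m, 11), (b, a, m, 21), (u, m, w, 18), (u, m, w, 2), (u, m, w, 40), (y, z, t, 18), (y, z, t, 22), (y, z, t, 33), (y, z, t, 40)}.
Apply σ_{D ≠ t}; surviving tuples: {(b, a, m, 11), (b, a, m, 21), (u, m, w, 18), (u, m, w, 2), (u, m, w, 40)}
π_{A, D} gives {(b, m), (u, w)} (3 duplicate(s) eliminated).
Taking the union: {(a, p), (b, m), (s, u), (u, w), (x, n)}

{(a, p), (b, m), (s, u), (u, w), (x, n)}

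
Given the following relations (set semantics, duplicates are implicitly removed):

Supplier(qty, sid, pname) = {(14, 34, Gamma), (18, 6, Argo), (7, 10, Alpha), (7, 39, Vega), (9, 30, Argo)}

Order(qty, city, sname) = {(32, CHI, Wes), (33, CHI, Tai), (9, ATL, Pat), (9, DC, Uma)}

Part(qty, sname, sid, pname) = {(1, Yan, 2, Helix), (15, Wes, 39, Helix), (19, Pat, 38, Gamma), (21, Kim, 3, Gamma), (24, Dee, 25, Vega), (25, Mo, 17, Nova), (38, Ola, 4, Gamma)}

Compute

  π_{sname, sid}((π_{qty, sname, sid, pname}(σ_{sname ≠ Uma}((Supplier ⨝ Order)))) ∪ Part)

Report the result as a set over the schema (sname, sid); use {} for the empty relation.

Joining Supplier and Order on qty yields {(9, 30, Argo, ATL, Pat), (9, 30, Argo, DC, Uma)}.
Selection sname ≠ Uma: {(9, 30, Argo, ATL, Pat)}
π_{qty, sname, sid, pname} gives {(9, Pat, 30, Argo)}.
Taking the union: {(1, Yan, 2, Helix), (15, Wes, 39, Helix), (19, Pat, 38, Gamma), (21, Kim, 3, Gamma), (24, Dee, 25, Vega), (25, Mo, 17, Nova), (38, Ola, 4, Gamma), (9, Pat, 30, Argo)}
π_{sname, sid} gives {(Dee, 25), (Kim, 3), (Mo, 17), (Ola, 4), (Pat, 30), (Pat, 38), (Wes, 39), (Yan, 2)}.

{(Dee, 25), (Kim, 3), (Mo, 17), (Ola, 4), (Pat, 30), (Pat, 38), (Wes, 39), (Yan, 2)}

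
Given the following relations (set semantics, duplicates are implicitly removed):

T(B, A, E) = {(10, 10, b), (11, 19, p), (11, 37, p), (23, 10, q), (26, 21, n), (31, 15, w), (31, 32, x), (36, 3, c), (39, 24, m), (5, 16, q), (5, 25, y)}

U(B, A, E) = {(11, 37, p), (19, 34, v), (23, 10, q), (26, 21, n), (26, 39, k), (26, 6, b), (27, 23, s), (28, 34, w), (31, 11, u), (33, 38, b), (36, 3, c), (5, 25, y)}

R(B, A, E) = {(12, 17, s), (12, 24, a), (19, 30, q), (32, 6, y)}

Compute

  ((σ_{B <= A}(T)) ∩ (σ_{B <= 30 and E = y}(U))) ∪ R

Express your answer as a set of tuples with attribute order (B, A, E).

σ[B <= A]: keep tuples satisfying B <= A → {(10, 10, b), (11, 19, p), (11, 37, p), (31, 32, x), (5, 16, q), (5, 25, y)}
σ[B <= 30 and E = y]: keep tuples satisfying B <= 30 and E = y → {(5, 25, y)}
Set intersection of the two operands is {(5, 25, y)}.
Set union of the two operands is {(12, 17, s), (12, 24, a), (19, 30, q), (32, 6, y), (5, 25, y)}.

{(12, 17, s), (12, 24, a), (19, 30, q), (32, 6, y), (5, 25, y)}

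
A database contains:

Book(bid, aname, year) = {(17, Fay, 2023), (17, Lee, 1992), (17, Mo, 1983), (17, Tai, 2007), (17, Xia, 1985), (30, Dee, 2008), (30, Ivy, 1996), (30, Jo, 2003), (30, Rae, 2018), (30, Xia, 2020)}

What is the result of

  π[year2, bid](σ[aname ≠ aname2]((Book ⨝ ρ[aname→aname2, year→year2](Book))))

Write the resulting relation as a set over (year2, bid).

{(1983, 17), (1985, 17), (1992, 17), (1996, 30), (2003, 30), (2007, 17), (2008, 30), (2018, 30), (2020, 30), (2023, 17)}

ρ[aname→aname2, year→year2]: schema becomes (bid, aname2, year2); tuples unchanged.
Joining Book and ρ[aname→aname2, year→year2](Book) on bid yields {(17, Fay, 2023, Fay, 2023), (17, Fay, 2023, Lee, 1992), (17, Fay, 2023, Mo, 1983), (17, Fay, 2023, Tai, 2007), (17, Fay, 2023, Xia, 1985), (17, Lee, 1992, Fay, 2023), (17, Lee, 1992, Lee, 1992), (17, Lee, 1992, Mo, 1983), (17, Lee, 1992, Tai, 2007), (17, Lee, 1992, Xia, 1985), (17, Mo, 1983, Fay, 2023), (17, Mo, 1983, Lee, 1992), (17, Mo, 1983, Mo, 1983), (17, Mo, 1983, Tai, 2007), (17, Mo, 1983, Xia, 1985), (17, Tai, 2007, Fay, 2023), (17, Tai, 2007, Lee, 1992), (17, Tai, 2007, Mo, 1983), (17, Tai, 2007, Tai, 2007), (17, Tai, 2007, Xia, 1985), (17, Xia, 1985, Fay, 2023), (17, Xia, 1985, Lee, 1992), (17, Xia, 1985, Mo, 1983), (17, Xia, 1985, Tai, 2007), (17, Xia, 1985, Xia, 1985), (30, Dee, 2008, Dee, 2008), (30, Dee, 2008, Ivy, 1996), (30, Dee, 2008, Jo, 2003), (30, Dee, 2008, Rae, 2018), (30, Dee, 2008, Xia, 2020), (30, Ivy, 1996, Dee, 2008), (30, Ivy, 1996, Ivy, 1996), (30, Ivy, 1996, Jo, 2003), (30, Ivy, 1996, Rae, 2018), (30, Ivy, 1996, Xia, 2020), (30, Jo, 2003, Dee, 2008), (30, Jo, 2003, Ivy, 1996), (30, Jo, 2003, Jo, 2003), (30, Jo, 2003, Rae, 2018), (30, Jo, 2003, Xia, 2020), (30, Rae, 2018, Dee, 2008), (30, Rae, 2018, Ivy, 1996), (30, Rae, 2018, Jo, 2003), (30, Rae, 2018, Rae, 2018), (30, Rae, 2018, Xia, 2020), (30, Xia, 2020, Dee, 2008), (30, Xia, 2020, Ivy, 1996), (30, Xia, 2020, Jo, 2003), (30, Xia, 2020, Rae, 2018), (30, Xia, 2020, Xia, 2020)}.
Filtering on aname ≠ aname2 leaves {(17, Fay, 2023, Lee, 1992), (17, Fay, 2023, Mo, 1983), (17, Fay, 2023, Tai, 2007), (17, Fay, 2023, Xia, 1985), (17, Lee, 1992, Fay, 2023), (17, Lee, 1992, Mo, 1983), (17, Lee, 1992, Tai, 2007), (17, Lee, 1992, Xia, 1985), (17, Mo, 1983, Fay, 2023), (17, Mo, 1983, Lee, 1992), (17, Mo, 1983, Tai, 2007), (17, Mo, 1983, Xia, 1985), (17, Tai, 2007, Fay, 2023), (17, Tai, 2007, Lee, 1992), (17, Tai, 2007, Mo, 1983), (17, Tai, 2007, Xia, 1985), (17, Xia, 1985, Fay, 2023), (17, Xia, 1985, Lee, 1992), (17, Xia, 1985, Mo, 1983), (17, Xia, 1985, Tai, 2007), (30, Dee, 2008, Ivy, 1996), (30, Dee, 2008, Jo, 2003), (30, Dee, 2008, Rae, 2018), (30, Dee, 2008, Xia, 2020), (30, Ivy, 1996, Dee, 2008), (30, Ivy, 1996, Jo, 2003), (30, Ivy, 1996, Rae, 2018), (30, Ivy, 1996, Xia, 2020), (30, Jo, 2003, Dee, 2008), (30, Jo, 2003, Ivy, 1996), (30, Jo, 2003, Rae, 2018), (30, Jo, 2003, Xia, 2020), (30, Rae, 2018, Dee, 2008), (30, Rae, 2018, Ivy, 1996), (30, Rae, 2018, Jo, 2003), (30, Rae, 2018, Xia, 2020), (30, Xia, 2020, Dee, 2008), (30, Xia, 2020, Ivy, 1996), (30, Xia, 2020, Jo, 2003), (30, Xia, 2020, Rae, 2018)}.
π[year2, bid]: project onto (year2, bid) (30 duplicate(s) eliminated) → {(1983, 17), (1985, 17), (1992, 17), (1996, 30), (2003, 30), (2007, 17), (2008, 30), (2018, 30), (2020, 30), (2023, 17)}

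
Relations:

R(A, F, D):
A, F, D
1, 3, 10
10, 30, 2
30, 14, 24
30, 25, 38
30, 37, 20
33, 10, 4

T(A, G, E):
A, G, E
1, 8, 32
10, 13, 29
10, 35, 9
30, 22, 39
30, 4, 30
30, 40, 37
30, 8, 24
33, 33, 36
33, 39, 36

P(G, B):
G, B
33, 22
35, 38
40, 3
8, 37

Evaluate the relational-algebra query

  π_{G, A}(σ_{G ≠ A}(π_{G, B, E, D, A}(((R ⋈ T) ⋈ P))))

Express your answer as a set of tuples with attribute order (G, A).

R ⋈ T (natural join on A): {(1, 3, 10, 8, 32), (10, 30, 2, 13, 29), (10, 30, 2, 35, 9), (30, 14, 24, 22, 39), (30, 14, 24, 4, 30), (30, 14, 24, 40, 37), (30, 14, 24, 8, 24), (30, 25, 38, 22, 39), (30, 25, 38, 4, 30), (30, 25, 38, 40, 37), (30, 25, 38, 8, 24), (30, 37, 20, 22, 39), (30, 37, 20, 4, 30), (30, 37, 20, 40, 37), (30, 37, 20, 8, 24), (33, 10, 4, 33, 36), (33, 10, 4, 39, 36)}
(R ⋈ T) ⋈ P (natural join on G): {(1, 3, 10, 8, 32, 37), (10, 30, 2, 35, 9, 38), (30, 14, 24, 40, 37, 3), (30, 14, 24, 8, 24, 37), (30, 25, 38, 40, 37, 3), (30, 25, 38, 8, 24, 37), (30, 37, 20, 40, 37, 3), (30, 37, 20, 8, 24, 37), (33, 10, 4, 33, 36, 22)}
Projecting to G, B, E, D, A: {(33, 22, 36, 4, 33), (35, 38, 9, 2, 10), (40, 3, 37, 20, 30), (40, 3, 37, 24, 30), (40, 3, 37, 38, 30), (8, 37, 24, 20, 30), (8, 37, 24, 24, 30), (8, 37, 24, 38, 30), (8, 37, 32, 10, 1)}
Selection G ≠ A: {(35, 38, 9, 2, 10), (40, 3, 37, 20, 30), (40, 3, 37, 24, 30), (40, 3, 37, 38, 30), (8, 37, 24, 20, 30), (8, 37, 24, 24, 30), (8, 37, 24, 38, 30), (8, 37, 32, 10, 1)}
Projecting to G, A (4 duplicate(s) eliminated): {(35, 10), (40, 30), (8, 1), (8, 30)}

{(35, 10), (40, 30), (8, 1), (8, 30)}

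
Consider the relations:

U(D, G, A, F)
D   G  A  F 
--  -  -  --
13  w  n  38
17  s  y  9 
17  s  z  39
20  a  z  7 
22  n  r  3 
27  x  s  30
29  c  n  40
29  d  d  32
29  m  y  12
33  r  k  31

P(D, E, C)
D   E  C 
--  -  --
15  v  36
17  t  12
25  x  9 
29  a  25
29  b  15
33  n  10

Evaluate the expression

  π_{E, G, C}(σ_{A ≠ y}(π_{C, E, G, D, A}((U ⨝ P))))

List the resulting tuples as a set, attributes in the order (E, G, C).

{(a, c, 25), (a, d, 25), (b, c, 15), (b, d, 15), (n, r, 10), (t, s, 12)}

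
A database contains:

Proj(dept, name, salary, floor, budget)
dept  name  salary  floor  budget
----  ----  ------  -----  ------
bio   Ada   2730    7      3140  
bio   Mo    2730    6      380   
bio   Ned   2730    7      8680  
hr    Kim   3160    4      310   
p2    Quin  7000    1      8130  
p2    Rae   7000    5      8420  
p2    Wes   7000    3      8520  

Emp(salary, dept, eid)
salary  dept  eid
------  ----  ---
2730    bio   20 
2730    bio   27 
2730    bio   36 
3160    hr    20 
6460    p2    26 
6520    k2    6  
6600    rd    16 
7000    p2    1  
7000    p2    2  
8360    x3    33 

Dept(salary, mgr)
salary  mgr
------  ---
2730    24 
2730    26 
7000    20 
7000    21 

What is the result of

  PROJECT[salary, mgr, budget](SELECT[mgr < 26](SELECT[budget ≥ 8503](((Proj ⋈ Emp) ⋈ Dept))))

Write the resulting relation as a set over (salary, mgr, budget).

{(2730, 24, 8680), (7000, 20, 8520), (7000, 21, 8520)}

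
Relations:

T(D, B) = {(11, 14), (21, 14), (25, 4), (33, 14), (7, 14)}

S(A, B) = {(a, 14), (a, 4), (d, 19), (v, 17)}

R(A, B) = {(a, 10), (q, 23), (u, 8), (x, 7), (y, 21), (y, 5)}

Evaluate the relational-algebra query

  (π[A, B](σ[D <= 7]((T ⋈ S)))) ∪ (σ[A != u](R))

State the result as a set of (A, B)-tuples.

{(a, 10), (a, 14), (q, 23), (x, 7), (y, 21), (y, 5)}

T ⋈ S (natural join on B): {(11, 14, a), (21, 14, a), (25, 4, a), (33, 14, a), (7, 14, a)}
Selection D <= 7: {(7, 14, a)}
π[A, B]: project onto (A, B) → {(a, 14)}
Selection A != u: {(a, 10), (q, 23), (x, 7), (y, 21), (y, 5)}
Taking the union: {(a, 10), (a, 14), (q, 23), (x, 7), (y, 21), (y, 5)}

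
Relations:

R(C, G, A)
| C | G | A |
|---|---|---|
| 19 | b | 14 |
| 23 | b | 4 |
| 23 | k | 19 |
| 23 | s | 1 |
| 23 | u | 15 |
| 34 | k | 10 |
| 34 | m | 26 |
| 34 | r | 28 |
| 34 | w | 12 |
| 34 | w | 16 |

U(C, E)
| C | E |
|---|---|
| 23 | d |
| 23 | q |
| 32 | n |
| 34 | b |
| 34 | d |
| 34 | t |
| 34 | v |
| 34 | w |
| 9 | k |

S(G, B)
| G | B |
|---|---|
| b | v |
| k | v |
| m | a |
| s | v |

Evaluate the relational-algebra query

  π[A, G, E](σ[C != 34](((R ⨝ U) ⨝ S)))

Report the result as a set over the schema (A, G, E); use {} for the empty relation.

Natural join on C: {(23, b, 4, d), (23, b, 4, q), (23, k, 19, d), (23, k, 19, q), (23, s, 1, d), (23, s, 1, q), (23, u, 15, d), (23, u, 15, q), (34, k, 10, b), (34, k, 10, d), (34, k, 10, t), (34, k, 10, v), (34, k, 10, w), (34, m, 26, b), (34, m, 26, d), (34, m, 26, t), (34, m, 26, v), (34, m, 26, w), (34, r, 28, b), (34, r, 28, d), (34, r, 28, t), (34, r, 28, v), (34, r, 28, w), (34, w, 12, b), (34, w, 12, d), (34, w, 12, t), (34, w, 12, v), (34, w, 12, w), (34, w, 16, b), (34, w, 16, d), (34, w, 16, t), (34, w, 16, v), (34, w, 16, w)}
Natural join on G: {(23, b, 4, d, v), (23, b, 4, q, v), (23, k, 19, d, v), (23, k, 19, q, v), (23, s, 1, d, v), (23, s, 1, q, v), (34, k, 10, b, v), (34, k, 10, d, v), (34, k, 10, t, v), (34, k, 10, v, v), (34, k, 10, w, v), (34, m, 26, b, a), (34, m, 26, d, a), (34, m, 26, t, a), (34, m, 26, v, a), (34, m, 26, w, a)}
σ[C != 34]: keep tuples satisfying C != 34 → {(23, b, 4, d, v), (23, b, 4, q, v), (23, k, 19, d, v), (23, k, 19, q, v), (23, s, 1, d, v), (23, s, 1, q, v)}
Projecting to A, G, E: {(1, s, d), (1, s, q), (19, k, d), (19, k, q), (4, b, d), (4, b, q)}

{(1, s, d), (1, s, q), (19, k, d), (19, k, q), (4, b, d), (4, b, q)}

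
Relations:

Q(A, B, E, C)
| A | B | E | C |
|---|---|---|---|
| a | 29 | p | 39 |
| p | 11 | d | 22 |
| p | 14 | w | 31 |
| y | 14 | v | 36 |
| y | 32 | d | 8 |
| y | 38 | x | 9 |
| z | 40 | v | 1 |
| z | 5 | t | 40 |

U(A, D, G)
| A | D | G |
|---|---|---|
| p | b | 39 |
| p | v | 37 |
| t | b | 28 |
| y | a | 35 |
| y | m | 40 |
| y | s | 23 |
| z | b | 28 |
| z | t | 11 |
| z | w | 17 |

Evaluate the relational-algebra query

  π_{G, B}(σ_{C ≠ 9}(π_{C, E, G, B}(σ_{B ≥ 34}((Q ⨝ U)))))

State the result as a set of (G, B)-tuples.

{(11, 40), (17, 40), (28, 40)}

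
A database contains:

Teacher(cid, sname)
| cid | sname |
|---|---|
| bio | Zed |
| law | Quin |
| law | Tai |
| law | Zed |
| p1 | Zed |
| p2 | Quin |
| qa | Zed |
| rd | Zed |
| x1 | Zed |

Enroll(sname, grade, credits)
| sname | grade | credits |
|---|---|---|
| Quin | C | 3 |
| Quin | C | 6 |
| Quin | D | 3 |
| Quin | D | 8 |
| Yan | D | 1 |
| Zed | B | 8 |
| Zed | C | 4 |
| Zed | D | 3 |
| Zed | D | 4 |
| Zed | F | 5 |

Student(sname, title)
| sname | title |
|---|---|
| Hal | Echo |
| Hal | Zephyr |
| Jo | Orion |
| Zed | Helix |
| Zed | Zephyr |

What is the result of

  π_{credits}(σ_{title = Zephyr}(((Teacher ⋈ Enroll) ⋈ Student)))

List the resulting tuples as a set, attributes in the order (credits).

{3, 4, 5, 8}

Teacher ⋈ Enroll (natural join on sname): {(bio, Zed, B, 8), (bio, Zed, C, 4), (bio, Zed, D, 3), (bio, Zed, D, 4), (bio, Zed, F, 5), (law, Quin, C, 3), (law, Quin, C, 6), (law, Quin, D, 3), (law, Quin, D, 8), (law, Zed, B, 8), (law, Zed, C, 4), (law, Zed, D, 3), (law, Zed, D, 4), (law, Zed, F, 5), (p1, Zed, B, 8), (p1, Zed, C, 4), (p1, Zed, D, 3), (p1, Zed, D, 4), (p1, Zed, F, 5), (p2, Quin, C, 3), (p2, Quin, C, 6), (p2, Quin, D, 3), (p2, Quin, D, 8), (qa, Zed, B, 8), (qa, Zed, C, 4), (qa, Zed, D, 3), (qa, Zed, D, 4), (qa, Zed, F, 5), (rd, Zed, B, 8), (rd, Zed, C, 4), (rd, Zed, D, 3), (rd, Zed, D, 4), (rd, Zed, F, 5), (x1, Zed, B, 8), (x1, Zed, C, 4), (x1, Zed, D, 3), (x1, Zed, D, 4), (x1, Zed, F, 5)}
(Teacher ⋈ Enroll) ⋈ Student (natural join on sname): {(bio, Zed, B, 8, Helix), (bio, Zed, B, 8, Zephyr), (bio, Zed, C, 4, Helix), (bio, Zed, C, 4, Zephyr), (bio, Zed, D, 3, Helix), (bio, Zed, D, 3, Zephyr), (bio, Zed, D, 4, Helix), (bio, Zed, D, 4, Zephyr), (bio, Zed, F, 5, Helix), (bio, Zed, F, 5, Zephyr), (law, Zed, B, 8, Helix), (law, Zed, B, 8, Zephyr), (law, Zed, C, 4, Helix), (law, Zed, C, 4, Zephyr), (law, Zed, D, 3, Helix), (law, Zed, D, 3, Zephyr), (law, Zed, D, 4, Helix), (law, Zed, D, 4, Zephyr), (law, Zed, F, 5, Helix), (law, Zed, F, 5, Zephyr), (p1, Zed, B, 8, Helix), (p1, Zed, B, 8, Zephyr), (p1, Zed, C, 4, Helix), (p1, Zed, C, 4, Zephyr), (p1, Zed, D, 3, Helix), (p1, Zed, D, 3, Zephyr), (p1, Zed, D, 4, Helix), (p1, Zed, D, 4, Zephyr), (p1, Zed, F, 5, Helix), (p1, Zed, F, 5, Zephyr), (qa, Zed, B, 8, Helix), (qa, Zed, B, 8, Zephyr), (qa, Zed, C, 4, Helix), (qa, Zed, C, 4, Zephyr), (qa, Zed, D, 3, Helix), (qa, Zed, D, 3, Zephyr), (qa, Zed, D, 4, Helix), (qa, Zed, D, 4, Zephyr), (qa, Zed, F, 5, Helix), (qa, Zed, F, 5, Zephyr), (rd, Zed, B, 8, Helix), (rd, Zed, B, 8, Zephyr), (rd, Zed, C, 4, Helix), (rd, Zed, C, 4, Zephyr), (rd, Zed, D, 3, Helix), (rd, Zed, D, 3, Zephyr), (rd, Zed, D, 4, Helix), (rd, Zed, D, 4, Zephyr), (rd, Zed, F, 5, Helix), (rd, Zed, F, 5, Zephyr), (x1, Zed, B, 8, Helix), (x1, Zed, B, 8, Zephyr), (x1, Zed, C, 4, Helix), (x1, Zed, C, 4, Zephyr), (x1, Zed, D, 3, Helix), (x1, Zed, D, 3, Zephyr), (x1, Zed, D, 4, Helix), (x1, Zed, D, 4, Zephyr), (x1, Zed, F, 5, Helix), (x1, Zed, F, 5, Zephyr)}
Selection title = Zephyr: {(bio, Zed, B, 8, Zephyr), (bio, Zed, C, 4, Zephyr), (bio, Zed, D, 3, Zephyr), (bio, Zed, D, 4, Zephyr), (bio, Zed, F, 5, Zephyr), (law, Zed, B, 8, Zephyr), (law, Zed, C, 4, Zephyr), (law, Zed, D, 3, Zephyr), (law, Zed, D, 4, Zephyr), (law, Zed, F, 5, Zephyr), (p1, Zed, B, 8, Zephyr), (p1, Zed, C, 4, Zephyr), (p1, Zed, D, 3, Zephyr), (p1, Zed, D, 4, Zephyr), (p1, Zed, F, 5, Zephyr), (qa, Zed, B, 8, Zephyr), (qa, Zed, C, 4, Zephyr), (qa, Zed, D, 3, Zephyr), (qa, Zed, D, 4, Zephyr), (qa, Zed, F, 5, Zephyr), (rd, Zed, B, 8, Zephyr), (rd, Zed, C, 4, Zephyr), (rd, Zed, D, 3, Zephyr), (rd, Zed, D, 4, Zephyr), (rd, Zed, F, 5, Zephyr), (x1, Zed, B, 8, Zephyr), (x1, Zed, C, 4, Zephyr), (x1, Zed, D, 3, Zephyr), (x1, Zed, D, 4, Zephyr), (x1, Zed, F, 5, Zephyr)}
Keep only column(s) credits (26 duplicate(s) eliminated): {3, 4, 5, 8}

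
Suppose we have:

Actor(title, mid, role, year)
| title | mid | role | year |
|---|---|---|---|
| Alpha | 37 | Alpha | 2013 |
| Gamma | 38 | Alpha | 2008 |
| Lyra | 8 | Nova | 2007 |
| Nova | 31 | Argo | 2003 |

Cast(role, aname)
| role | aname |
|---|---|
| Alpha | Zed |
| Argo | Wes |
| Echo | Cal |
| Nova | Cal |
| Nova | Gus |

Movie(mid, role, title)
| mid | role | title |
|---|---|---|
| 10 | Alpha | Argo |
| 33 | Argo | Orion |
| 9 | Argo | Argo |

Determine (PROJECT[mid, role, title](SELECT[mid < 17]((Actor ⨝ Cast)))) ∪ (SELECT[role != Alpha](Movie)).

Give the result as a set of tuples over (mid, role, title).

{(33, Argo, Orion), (8, Nova, Lyra), (9, Argo, Argo)}

Joining Actor and Cast on role yields {(Alpha, 37, Alpha, 2013, Zed), (Gamma, 38, Alpha, 2008, Zed), (Lyra, 8, Nova, 2007, Cal), (Lyra, 8, Nova, 2007, Gus), (Nova, 31, Argo, 2003, Wes)}.
Selection mid < 17: {(Lyra, 8, Nova, 2007, Cal), (Lyra, 8, Nova, 2007, Gus)}
Projecting to mid, role, title (1 duplicate(s) eliminated): {(8, Nova, Lyra)}
Selection role != Alpha: {(33, Argo, Orion), (9, Argo, Argo)}
Set union of the two operands is {(33, Argo, Orion), (8, Nova, Lyra), (9, Argo, Argo)}.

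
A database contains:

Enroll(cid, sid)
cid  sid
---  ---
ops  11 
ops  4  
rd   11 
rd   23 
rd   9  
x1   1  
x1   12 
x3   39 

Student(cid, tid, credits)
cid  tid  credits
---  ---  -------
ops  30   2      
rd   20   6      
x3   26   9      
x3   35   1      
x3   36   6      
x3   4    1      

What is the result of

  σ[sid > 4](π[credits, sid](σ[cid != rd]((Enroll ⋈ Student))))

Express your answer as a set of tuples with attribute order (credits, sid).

{(1, 39), (2, 11), (6, 39), (9, 39)}

Enroll ⋈ Student (natural join on cid): {(ops, 11, 30, 2), (ops, 4, 30, 2), (rd, 11, 20, 6), (rd, 23, 20, 6), (rd, 9, 20, 6), (x3, 39, 26, 9), (x3, 39, 35, 1), (x3, 39, 36, 6), (x3, 39, 4, 1)}
Selection cid != rd: {(ops, 11, 30, 2), (ops, 4, 30, 2), (x3, 39, 26, 9), (x3, 39, 35, 1), (x3, 39, 36, 6), (x3, 39, 4, 1)}
Projecting to credits, sid (1 duplicate(s) eliminated): {(1, 39), (2, 11), (2, 4), (6, 39), (9, 39)}
Selection sid > 4: {(1, 39), (2, 11), (6, 39), (9, 39)}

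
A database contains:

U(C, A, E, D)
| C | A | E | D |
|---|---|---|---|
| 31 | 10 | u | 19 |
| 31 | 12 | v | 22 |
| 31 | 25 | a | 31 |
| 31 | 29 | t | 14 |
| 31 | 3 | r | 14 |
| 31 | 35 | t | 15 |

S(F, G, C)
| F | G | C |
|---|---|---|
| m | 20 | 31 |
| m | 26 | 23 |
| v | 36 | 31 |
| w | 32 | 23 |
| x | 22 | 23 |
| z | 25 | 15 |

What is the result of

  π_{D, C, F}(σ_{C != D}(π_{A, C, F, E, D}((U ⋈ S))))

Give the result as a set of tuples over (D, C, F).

Joining U and S on C yields {(31, 10, u, 19, m, 20), (31, 10, u, 19, v, 36), (31, 12, v, 22, m, 20), (31, 12, v, 22, v, 36), (31, 25, a, 31, m, 20), (31, 25, a, 31, v, 36), (31, 29, t, 14, m, 20), (31, 29, t, 14, v, 36), (31, 3, r, 14, m, 20), (31, 3, r, 14, v, 36), (31, 35, t, 15, m, 20), (31, 35, t, 15, v, 36)}.
π[A, C, F, E, D]: project onto (A, C, F, E, D) → {(10, 31, m, u, 19), (10, 31, v, u, 19), (12, 31, m, v, 22), (12, 31, v, v, 22), (25, 31, m, a, 31), (25, 31, v, a, 31), (29, 31, m, t, 14), (29, 31, v, t, 14), (3, 31, m, r, 14), (3, 31, v, r, 14), (35, 31, m, t, 15), (35, 31, v, t, 15)}
Apply σ_{C != D}; surviving tuples: {(10, 31, m, u, 19), (10, 31, v, u, 19), (12, 31, m, v, 22), (12, 31, v, v, 22), (29, 31, m, t, 14), (29, 31, v, t, 14), (3, 31, m, r, 14), (3, 31, v, r, 14), (35, 31, m, t, 15), (35, 31, v, t, 15)}
π[D, C, F]: project onto (D, C, F) (2 duplicate(s) eliminated) → {(14, 31, m), (14, 31, v), (15, 31, m), (15, 31, v), (19, 31, m), (19, 31, v), (22, 31, m), (22, 31, v)}

{(14, 31, m), (14, 31, v), (15, 31, m), (15, 31, v), (19, 31, m), (19, 31, v), (22, 31, m), (22, 31, v)}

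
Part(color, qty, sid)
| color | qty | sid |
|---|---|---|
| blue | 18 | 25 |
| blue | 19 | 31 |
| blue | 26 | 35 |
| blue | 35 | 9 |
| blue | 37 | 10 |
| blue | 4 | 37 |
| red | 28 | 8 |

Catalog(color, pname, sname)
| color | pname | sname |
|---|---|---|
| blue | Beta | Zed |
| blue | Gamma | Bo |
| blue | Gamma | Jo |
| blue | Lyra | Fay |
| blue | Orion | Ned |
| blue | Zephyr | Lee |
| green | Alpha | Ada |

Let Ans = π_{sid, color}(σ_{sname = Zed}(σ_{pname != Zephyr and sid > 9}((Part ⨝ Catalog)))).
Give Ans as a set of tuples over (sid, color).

Joining Part and Catalog on color yields {(blue, 18, 25, Beta, Zed), (blue, 18, 25, Gamma, Bo), (blue, 18, 25, Gamma, Jo), (blue, 18, 25, Lyra, Fay), (blue, 18, 25, Orion, Ned), (blue, 18, 25, Zephyr, Lee), (blue, 19, 31, Beta, Zed), (blue, 19, 31, Gamma, Bo), (blue, 19, 31, Gamma, Jo), (blue, 19, 31, Lyra, Fay), (blue, 19, 31, Orion, Ned), (blue, 19, 31, Zephyr, Lee), (blue, 26, 35, Beta, Zed), (blue, 26, 35, Gamma, Bo), (blue, 26, 35, Gamma, Jo), (blue, 26, 35, Lyra, Fay), (blue, 26, 35, Orion, Ned), (blue, 26, 35, Zephyr, Lee), (blue, 35, 9, Beta, Zed), (blue, 35, 9, Gamma, Bo), (blue, 35, 9, Gamma, Jo), (blue, 35, 9, Lyra, Fay), (blue, 35, 9, Orion, Ned), (blue, 35, 9, Zephyr, Lee), (blue, 37, 10, Beta, Zed), (blue, 37, 10, Gamma, Bo), (blue, 37, 10, Gamma, Jo), (blue, 37, 10, Lyra, Fay), (blue, 37, 10, Orion, Ned), (blue, 37, 10, Zephyr, Lee), (blue, 4, 37, Beta, Zed), (blue, 4, 37, Gamma, Bo), (blue, 4, 37, Gamma, Jo), (blue, 4, 37, Lyra, Fay), (blue, 4, 37, Orion, Ned), (blue, 4, 37, Zephyr, Lee)}.
σ[pname != Zephyr and sid > 9]: keep tuples satisfying pname != Zephyr and sid > 9 → {(blue, 18, 25, Beta, Zed), (blue, 18, 25, Gamma, Bo), (blue, 18, 25, Gamma, Jo), (blue, 18, 25, Lyra, Fay), (blue, 18, 25, Orion, Ned), (blue, 19, 31, Beta, Zed), (blue, 19, 31, Gamma, Bo), (blue, 19, 31, Gamma, Jo), (blue, 19, 31, Lyra, Fay), (blue, 19, 31, Orion, Ned), (blue, 26, 35, Beta, Zed), (blue, 26, 35, Gamma, Bo), (blue, 26, 35, Gamma, Jo), (blue, 26, 35, Lyra, Fay), (blue, 26, 35, Orion, Ned), (blue, 37, 10, Beta, Zed), (blue, 37, 10, Gamma, Bo), (blue, 37, 10, Gamma, Jo), (blue, 37, 10, Lyra, Fay), (blue, 37, 10, Orion, Ned), (blue, 4, 37, Beta, Zed), (blue, 4, 37, Gamma, Bo), (blue, 4, 37, Gamma, Jo), (blue, 4, 37, Lyra, Fay), (blue, 4, 37, Orion, Ned)}
σ[sname = Zed]: keep tuples satisfying sname = Zed → {(blue, 18, 25, Beta, Zed), (blue, 19, 31, Beta, Zed), (blue, 26, 35, Beta, Zed), (blue, 37, 10, Beta, Zed), (blue, 4, 37, Beta, Zed)}
Keep only column(s) sid, color: {(10, blue), (25, blue), (31, blue), (35, blue), (37, blue)}

{(10, blue), (25, blue), (31, blue), (35, blue), (37, blue)}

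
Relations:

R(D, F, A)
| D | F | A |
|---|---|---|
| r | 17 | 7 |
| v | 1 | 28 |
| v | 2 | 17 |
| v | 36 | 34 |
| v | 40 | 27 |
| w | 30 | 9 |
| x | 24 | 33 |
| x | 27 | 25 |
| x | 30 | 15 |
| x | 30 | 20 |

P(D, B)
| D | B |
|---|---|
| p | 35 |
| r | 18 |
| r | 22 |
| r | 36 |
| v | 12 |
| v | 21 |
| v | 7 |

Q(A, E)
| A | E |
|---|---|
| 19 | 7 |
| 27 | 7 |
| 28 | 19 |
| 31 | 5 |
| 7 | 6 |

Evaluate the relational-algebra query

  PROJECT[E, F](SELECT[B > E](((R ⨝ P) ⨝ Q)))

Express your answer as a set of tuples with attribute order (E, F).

{(19, 1), (6, 17), (7, 40)}

Natural join on D: {(r, 17, 7, 18), (r, 17, 7, 22), (r, 17, 7, 36), (v, 1, 28, 12), (v, 1, 28, 21), (v, 1, 28, 7), (v, 2, 17, 12), (v, 2, 17, 21), (v, 2, 17, 7), (v, 36, 34, 12), (v, 36, 34, 21), (v, 36, 34, 7), (v, 40, 27, 12), (v, 40, 27, 21), (v, 40, 27, 7)}
Natural join on A: {(r, 17, 7, 18, 6), (r, 17, 7, 22, 6), (r, 17, 7, 36, 6), (v, 1, 28, 12, 19), (v, 1, 28, 21, 19), (v, 1, 28, 7, 19), (v, 40, 27, 12, 7), (v, 40, 27, 21, 7), (v, 40, 27, 7, 7)}
Apply σ_{B > E}; surviving tuples: {(r, 17, 7, 18, 6), (r, 17, 7, 22, 6), (r, 17, 7, 36, 6), (v, 1, 28, 21, 19), (v, 40, 27, 12, 7), (v, 40, 27, 21, 7)}
π_{E, F} gives {(19, 1), (6, 17), (7, 40)} (3 duplicate(s) eliminated).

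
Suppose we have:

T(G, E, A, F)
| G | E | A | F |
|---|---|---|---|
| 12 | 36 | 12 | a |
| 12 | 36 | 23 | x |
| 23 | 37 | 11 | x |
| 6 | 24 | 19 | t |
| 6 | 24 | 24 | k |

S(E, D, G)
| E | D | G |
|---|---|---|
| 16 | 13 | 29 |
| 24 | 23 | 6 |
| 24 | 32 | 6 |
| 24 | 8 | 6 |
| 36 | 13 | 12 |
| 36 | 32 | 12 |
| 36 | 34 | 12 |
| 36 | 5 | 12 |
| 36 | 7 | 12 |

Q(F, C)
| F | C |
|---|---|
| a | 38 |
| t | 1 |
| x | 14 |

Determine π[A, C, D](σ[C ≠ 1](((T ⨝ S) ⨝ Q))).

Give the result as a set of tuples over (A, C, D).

{(12, 38, 13), (12, 38, 32), (12, 38, 34), (12, 38, 5), (12, 38, 7), (23, 14, 13), (23, 14, 32), (23, 14, 34), (23, 14, 5), (23, 14, 7)}

Joining T and S on G, E yields {(12, 36, 12, a, 13), (12, 36, 12, a, 32), (12, 36, 12, a, 34), (12, 36, 12, a, 5), (12, 36, 12, a, 7), (12, 36, 23, x, 13), (12, 36, 23, x, 32), (12, 36, 23, x, 34), (12, 36, 23, x, 5), (12, 36, 23, x, 7), (6, 24, 19, t, 23), (6, 24, 19, t, 32), (6, 24, 19, t, 8), (6, 24, 24, k, 23), (6, 24, 24, k, 32), (6, 24, 24, k, 8)}.
Joining (T ⨝ S) and Q on F yields {(12, 36, 12, a, 13, 38), (12, 36, 12, a, 32, 38), (12, 36, 12, a, 34, 38), (12, 36, 12, a, 5, 38), (12, 36, 12, a, 7, 38), (12, 36, 23, x, 13, 14), (12, 36, 23, x, 32, 14), (12, 36, 23, x, 34, 14), (12, 36, 23, x, 5, 14), (12, 36, 23, x, 7, 14), (6, 24, 19, t, 23, 1), (6, 24, 19, t, 32, 1), (6, 24, 19, t, 8, 1)}.
Selection C ≠ 1: {(12, 36, 12, a, 13, 38), (12, 36, 12, a, 32, 38), (12, 36, 12, a, 34, 38), (12, 36, 12, a, 5, 38), (12, 36, 12, a, 7, 38), (12, 36, 23, x, 13, 14), (12, 36, 23, x, 32, 14), (12, 36, 23, x, 34, 14), (12, 36, 23, x, 5, 14), (12, 36, 23, x, 7, 14)}
Keep only column(s) A, C, D: {(12, 38, 13), (12, 38, 32), (12, 38, 34), (12, 38, 5), (12, 38, 7), (23, 14, 13), (23, 14, 32), (23, 14, 34), (23, 14, 5), (23, 14, 7)}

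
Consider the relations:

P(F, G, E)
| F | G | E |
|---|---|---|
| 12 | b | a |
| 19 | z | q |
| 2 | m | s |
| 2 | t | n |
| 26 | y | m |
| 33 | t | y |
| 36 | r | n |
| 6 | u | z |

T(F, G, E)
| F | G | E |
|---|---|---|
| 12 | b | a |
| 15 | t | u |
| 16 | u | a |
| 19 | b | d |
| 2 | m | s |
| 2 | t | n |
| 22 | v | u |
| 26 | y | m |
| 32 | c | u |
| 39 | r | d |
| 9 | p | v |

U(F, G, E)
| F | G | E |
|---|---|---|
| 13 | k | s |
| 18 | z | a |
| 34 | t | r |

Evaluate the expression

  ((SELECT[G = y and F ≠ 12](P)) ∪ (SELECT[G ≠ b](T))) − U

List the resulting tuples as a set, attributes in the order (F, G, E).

{(15, t, u), (16, u, a), (2, m, s), (2, t, n), (22, v, u), (26, y, m), (32, c, u), (39, r, d), (9, p, v)}

Apply σ_{G = y and F ≠ 12}; surviving tuples: {(26, y, m)}
Apply σ_{G ≠ b}; surviving tuples: {(15, t, u), (16, u, a), (2, m, s), (2, t, n), (22, v, u), (26, y, m), (32, c, u), (39, r, d), (9, p, v)}
Union: {(26, y, m)} with {(15, t, u), (16, u, a), (2, m, s), (2, t, n), (22, v, u), (26, y, m), (32, c, u), (39, r, d), (9, p, v)} → {(15, t, u), (16, u, a), (2, m, s), (2, t, n), (22, v, u), (26, y, m), (32, c, u), (39, r, d), (9, p, v)}
Difference: {(15, t, u), (16, u, a), (2, m, s), (2, t, n), (22, v, u), (26, y, m), (32, c, u), (39, r, d), (9, p, v)} with {(13, k, s), (18, z, a), (34, t, r)} → {(15, t, u), (16, u, a), (2, m, s), (2, t, n), (22, v, u), (26, y, m), (32, c, u), (39, r, d), (9, p, v)}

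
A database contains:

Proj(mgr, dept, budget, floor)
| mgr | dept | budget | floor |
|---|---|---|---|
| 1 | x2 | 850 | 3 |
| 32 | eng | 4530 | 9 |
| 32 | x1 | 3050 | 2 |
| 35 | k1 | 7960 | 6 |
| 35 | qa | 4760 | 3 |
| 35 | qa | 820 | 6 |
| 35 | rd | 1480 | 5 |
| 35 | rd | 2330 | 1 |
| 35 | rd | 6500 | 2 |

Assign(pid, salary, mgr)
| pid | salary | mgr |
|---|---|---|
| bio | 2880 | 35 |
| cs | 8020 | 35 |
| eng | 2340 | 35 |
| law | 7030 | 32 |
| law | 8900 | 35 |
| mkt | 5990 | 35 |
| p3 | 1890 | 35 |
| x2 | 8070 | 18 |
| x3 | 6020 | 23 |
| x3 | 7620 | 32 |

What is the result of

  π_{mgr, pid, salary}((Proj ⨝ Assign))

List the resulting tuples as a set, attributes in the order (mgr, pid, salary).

Natural join on mgr: {(32, eng, 4530, 9, law, 7030), (32, eng, 4530, 9, x3, 7620), (32, x1, 3050, 2, law, 7030), (32, x1, 3050, 2, x3, 7620), (35, k1, 7960, 6, bio, 2880), (35, k1, 7960, 6, cs, 8020), (35, k1, 7960, 6, eng, 2340), (35, k1, 7960, 6, law, 8900), (35, k1, 7960, 6, mkt, 5990), (35, k1, 7960, 6, p3, 1890), (35, qa, 4760, 3, bio, 2880), (35, qa, 4760, 3, cs, 8020), (35, qa, 4760, 3, eng, 2340), (35, qa, 4760, 3, law, 8900), (35, qa, 4760, 3, mkt, 5990), (35, qa, 4760, 3, p3, 1890), (35, qa, 820, 6, bio, 2880), (35, qa, 820, 6, cs, 8020), (35, qa, 820, 6, eng, 2340), (35, qa, 820, 6, law, 8900), (35, qa, 820, 6, mkt, 5990), (35, qa, 820, 6, p3, 1890), (35, rd, 1480, 5, bio, 2880), (35, rd, 1480, 5, cs, 8020), (35, rd, 1480, 5, eng, 2340), (35, rd, 1480, 5, law, 8900), (35, rd, 1480, 5, mkt, 5990), (35, rd, 1480, 5, p3, 1890), (35, rd, 2330, 1, bio, 2880), (35, rd, 2330, 1, cs, 8020), (35, rd, 2330, 1, eng, 2340), (35, rd, 2330, 1, law, 8900), (35, rd, 2330, 1, mkt, 5990), (35, rd, 2330, 1, p3, 1890), (35, rd, 6500, 2, bio, 2880), (35, rd, 6500, 2, cs, 8020), (35, rd, 6500, 2, eng, 2340), (35, rd, 6500, 2, law, 8900), (35, rd, 6500, 2, mkt, 5990), (35, rd, 6500, 2, p3, 1890)}
Projecting to mgr, pid, salary (32 duplicate(s) eliminated): {(32, law, 7030), (32, x3, 7620), (35, bio, 2880), (35, cs, 8020), (35, eng, 2340), (35, law, 8900), (35, mkt, 5990), (35, p3, 1890)}

{(32, law, 7030), (32, x3, 7620), (35, bio, 2880), (35, cs, 8020), (35, eng, 2340), (35, law, 8900), (35, mkt, 5990), (35, p3, 1890)}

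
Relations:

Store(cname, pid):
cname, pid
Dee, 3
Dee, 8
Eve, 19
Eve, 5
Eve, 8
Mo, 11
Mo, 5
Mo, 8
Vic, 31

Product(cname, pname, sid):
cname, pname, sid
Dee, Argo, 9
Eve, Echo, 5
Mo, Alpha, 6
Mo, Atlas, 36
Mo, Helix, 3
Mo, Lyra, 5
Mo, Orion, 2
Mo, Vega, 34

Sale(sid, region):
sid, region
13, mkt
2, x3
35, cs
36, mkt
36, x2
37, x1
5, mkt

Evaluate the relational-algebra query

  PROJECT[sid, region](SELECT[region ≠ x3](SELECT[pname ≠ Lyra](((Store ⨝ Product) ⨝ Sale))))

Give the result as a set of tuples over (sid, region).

Natural join on cname: {(Dee, 3, Argo, 9), (Dee, 8, Argo, 9), (Eve, 19, Echo, 5), (Eve, 5, Echo, 5), (Eve, 8, Echo, 5), (Mo, 11, Alpha, 6), (Mo, 11, Atlas, 36), (Mo, 11, Helix, 3), (Mo, 11, Lyra, 5), (Mo, 11, Orion, 2), (Mo, 11, Vega, 34), (Mo, 5, Alpha, 6), (Mo, 5, Atlas, 36), (Mo, 5, Helix, 3), (Mo, 5, Lyra, 5), (Mo, 5, Orion, 2), (Mo, 5, Vega, 34), (Mo, 8, Alpha, 6), (Mo, 8, Atlas, 36), (Mo, 8, Helix, 3), (Mo, 8, Lyra, 5), (Mo, 8, Orion, 2), (Mo, 8, Vega, 34)}
Natural join on sid: {(Eve, 19, Echo, 5, mkt), (Eve, 5, Echo, 5, mkt), (Eve, 8, Echo, 5, mkt), (Mo, 11, Atlas, 36, mkt), (Mo, 11, Atlas, 36, x2), (Mo, 11, Lyra, 5, mkt), (Mo, 11, Orion, 2, x3), (Mo, 5, Atlas, 36, mkt), (Mo, 5, Atlas, 36, x2), (Mo, 5, Lyra, 5, mkt), (Mo, 5, Orion, 2, x3), (Mo, 8, Atlas, 36, mkt), (Mo, 8, Atlas, 36, x2), (Mo, 8, Lyra, 5, mkt), (Mo, 8, Orion, 2, x3)}
Apply σ_{pname ≠ Lyra}; surviving tuples: {(Eve, 19, Echo, 5, mkt), (Eve, 5, Echo, 5, mkt), (Eve, 8, Echo, 5, mkt), (Mo, 11, Atlas, 36, mkt), (Mo, 11, Atlas, 36, x2), (Mo, 11, Orion, 2, x3), (Mo, 5, Atlas, 36, mkt), (Mo, 5, Atlas, 36, x2), (Mo, 5, Orion, 2, x3), (Mo, 8, Atlas, 36, mkt), (Mo, 8, Atlas, 36, x2), (Mo, 8, Orion, 2, x3)}
Apply σ_{region ≠ x3}; surviving tuples: {(Eve, 19, Echo, 5, mkt), (Eve, 5, Echo, 5, mkt), (Eve, 8, Echo, 5, mkt), (Mo, 11, Atlas, 36, mkt), (Mo, 11, Atlas, 36, x2), (Mo, 5, Atlas, 36, mkt), (Mo, 5, Atlas, 36, x2), (Mo, 8, Atlas, 36, mkt), (Mo, 8, Atlas, 36, x2)}
π[sid, region]: project onto (sid, region) (6 duplicate(s) eliminated) → {(36, mkt), (36, x2), (5, mkt)}

{(36, mkt), (36, x2), (5, mkt)}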